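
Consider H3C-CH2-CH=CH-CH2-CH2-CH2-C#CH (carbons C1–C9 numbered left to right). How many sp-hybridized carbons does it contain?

2

C1: sp3
C2: sp3
C3: sp2
C4: sp2
C5: sp3
C6: sp3
C7: sp3
C8: sp ✓
C9: sp ✓
C8, C9 → 2 sp carbons.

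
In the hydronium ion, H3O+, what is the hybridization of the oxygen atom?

Three σ bonds + one lone pair = steric number 4 → sp3.

sp³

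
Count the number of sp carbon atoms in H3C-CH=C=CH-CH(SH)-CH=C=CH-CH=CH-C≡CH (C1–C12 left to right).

4

C1: sp3
C2: sp2
C3: sp ✓
C4: sp2
C5: sp3
C6: sp2
C7: sp ✓
C8: sp2
C9: sp2
C10: sp2
C11: sp ✓
C12: sp ✓
C3, C7, C11, C12 → 4 sp carbons.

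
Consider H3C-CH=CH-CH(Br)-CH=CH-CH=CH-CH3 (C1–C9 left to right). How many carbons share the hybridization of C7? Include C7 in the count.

C7 is sp2 (one π bond).
C1: sp3
C2: sp2 ✓
C3: sp2 ✓
C4: sp3
C5: sp2 ✓
C6: sp2 ✓
C7: sp2 ✓
C8: sp2 ✓
C9: sp3
6 carbons are sp2.

6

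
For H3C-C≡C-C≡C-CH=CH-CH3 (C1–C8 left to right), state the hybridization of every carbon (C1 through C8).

C1 sp3, C2 sp, C3 sp, C4 sp, C5 sp, C6 sp2, C7 sp2, C8 sp3

C1: 4 σ bonds — 4 electron domains, sp3.
C2 is sp: 2 σ bonds, plus two π bonds, 2 electron-density regions.
C3: 2 σ bonds, plus two π bonds; 2 regions of electron density → sp.
C4: 2 σ bonds, plus two π bonds — 2 electron domains, sp.
C5: 2 σ bonds, plus two π bonds; 2 regions of electron density → sp.
C6 — 3 σ bonds, plus one π bond. Steric number 3, so sp2.
C7 has 3 σ bonds, plus one π bond: steric number 3 → sp2.
C8 is sp3: 4 σ bonds, 4 electron-density regions.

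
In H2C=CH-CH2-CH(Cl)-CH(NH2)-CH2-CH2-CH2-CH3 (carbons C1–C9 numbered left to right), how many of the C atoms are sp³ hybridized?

C1: sp2
C2: sp2
C3: sp3 ✓
C4: sp3 ✓
C5: sp3 ✓
C6: sp3 ✓
C7: sp3 ✓
C8: sp3 ✓
C9: sp3 ✓
C3, C4, C5, C6, C7, C8, C9 → 7 sp3 carbons.

7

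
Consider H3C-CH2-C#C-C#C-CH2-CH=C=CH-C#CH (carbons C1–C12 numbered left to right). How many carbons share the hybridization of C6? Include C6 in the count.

C6 is sp (two π bonds).
C1: sp3
C2: sp3
C3: sp ✓
C4: sp ✓
C5: sp ✓
C6: sp ✓
C7: sp3
C8: sp2
C9: sp ✓
C10: sp2
C11: sp ✓
C12: sp ✓
7 carbons are sp.

7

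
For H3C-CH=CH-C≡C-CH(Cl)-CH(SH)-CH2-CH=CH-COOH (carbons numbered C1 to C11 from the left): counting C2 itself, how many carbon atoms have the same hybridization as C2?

C2 is sp2 (one π bond).
C1: sp3
C2: sp2 ✓
C3: sp2 ✓
C4: sp
C5: sp
C6: sp3
C7: sp3
C8: sp3
C9: sp2 ✓
C10: sp2 ✓
C11: sp2 ✓
5 carbons are sp2.

5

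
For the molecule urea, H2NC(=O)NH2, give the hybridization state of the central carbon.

sp²

The central carbon (3 σ bonds, plus one π bond) has steric number 3: sp2.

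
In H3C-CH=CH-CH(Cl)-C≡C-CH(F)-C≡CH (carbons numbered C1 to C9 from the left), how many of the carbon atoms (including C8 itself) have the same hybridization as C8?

C8 is sp (two π bonds).
C1: sp3
C2: sp2
C3: sp2
C4: sp3
C5: sp ✓
C6: sp ✓
C7: sp3
C8: sp ✓
C9: sp ✓
4 carbons are sp.

4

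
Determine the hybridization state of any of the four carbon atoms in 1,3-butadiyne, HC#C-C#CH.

Every carbon is part of a C≡C triple bond: two σ regions → sp.

sp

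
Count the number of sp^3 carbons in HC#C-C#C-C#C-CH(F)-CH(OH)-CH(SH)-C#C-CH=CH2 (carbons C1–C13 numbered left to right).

3

C1: sp
C2: sp
C3: sp
C4: sp
C5: sp
C6: sp
C7: sp3 ✓
C8: sp3 ✓
C9: sp3 ✓
C10: sp
C11: sp
C12: sp2
C13: sp2
C7, C8, C9 → 3 sp3 carbons.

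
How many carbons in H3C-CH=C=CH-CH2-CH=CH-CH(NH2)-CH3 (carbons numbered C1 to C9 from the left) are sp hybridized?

1

C1: sp3
C2: sp2
C3: sp ✓
C4: sp2
C5: sp3
C6: sp2
C7: sp2
C8: sp3
C9: sp3
C3 → 1 sp carbon.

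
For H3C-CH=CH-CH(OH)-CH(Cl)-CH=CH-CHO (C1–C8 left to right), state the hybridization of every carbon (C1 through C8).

C1 has 4 σ bonds: steric number 4 → sp3.
C2: 3 σ bonds, plus one π bond; 3 regions of electron density → sp2.
C3 (3 σ bonds, plus one π bond) has steric number 3: sp2.
C4 — 4 σ bonds. Steric number 4, so sp3.
C5 (4 σ bonds) has steric number 4: sp3.
C6 has 3 σ bonds, plus one π bond: steric number 3 → sp2.
C7 (3 σ bonds, plus one π bond) has steric number 3: sp2.
C8 (3 σ bonds, plus one π bond) has steric number 3: sp2.

C1 sp3, C2 sp2, C3 sp2, C4 sp3, C5 sp3, C6 sp2, C7 sp2, C8 sp2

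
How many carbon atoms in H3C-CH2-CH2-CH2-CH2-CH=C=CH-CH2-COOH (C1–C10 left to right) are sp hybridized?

C1: sp3
C2: sp3
C3: sp3
C4: sp3
C5: sp3
C6: sp2
C7: sp ✓
C8: sp2
C9: sp3
C10: sp2
C7 → 1 sp carbon.

1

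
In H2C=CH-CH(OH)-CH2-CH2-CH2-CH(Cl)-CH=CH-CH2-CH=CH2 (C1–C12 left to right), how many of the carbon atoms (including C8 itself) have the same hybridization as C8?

6

C8 is sp2 (one π bond).
C1: sp2 ✓
C2: sp2 ✓
C3: sp3
C4: sp3
C5: sp3
C6: sp3
C7: sp3
C8: sp2 ✓
C9: sp2 ✓
C10: sp3
C11: sp2 ✓
C12: sp2 ✓
6 carbons are sp2.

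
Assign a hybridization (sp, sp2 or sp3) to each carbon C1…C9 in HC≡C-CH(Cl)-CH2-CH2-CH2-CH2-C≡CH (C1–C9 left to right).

C1 sp, C2 sp, C3 sp3, C4 sp3, C5 sp3, C6 sp3, C7 sp3, C8 sp, C9 sp

C1 has 2 σ bonds, plus two π bonds: steric number 2 → sp.
C2 is sp: 2 σ bonds, plus two π bonds, 2 electron-density regions.
C3: 4 σ bonds — 4 electron domains, sp3.
C4 (4 σ bonds) has steric number 4: sp3.
C5: 4 σ bonds — 4 electron domains, sp3.
C6 is sp3: 4 σ bonds, 4 electron-density regions.
C7 (4 σ bonds) has steric number 4: sp3.
C8 is sp: 2 σ bonds, plus two π bonds, 2 electron-density regions.
C9 carries 2 σ bonds, plus two π bonds, giving a steric number of 2, so it is sp.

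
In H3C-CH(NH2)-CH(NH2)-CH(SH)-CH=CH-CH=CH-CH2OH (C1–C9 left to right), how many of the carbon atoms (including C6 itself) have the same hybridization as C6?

C6 is sp2 (one π bond).
C1: sp3
C2: sp3
C3: sp3
C4: sp3
C5: sp2 ✓
C6: sp2 ✓
C7: sp2 ✓
C8: sp2 ✓
C9: sp3
4 carbons are sp2.

4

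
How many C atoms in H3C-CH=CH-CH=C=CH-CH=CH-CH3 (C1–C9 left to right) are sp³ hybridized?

2

C1: sp3 ✓
C2: sp2
C3: sp2
C4: sp2
C5: sp
C6: sp2
C7: sp2
C8: sp2
C9: sp3 ✓
C1, C9 → 2 sp3 carbons.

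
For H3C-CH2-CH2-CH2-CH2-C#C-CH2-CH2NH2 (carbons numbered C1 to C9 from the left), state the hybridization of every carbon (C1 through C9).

C1 (4 σ bonds) has steric number 4: sp3.
C2: 4 σ bonds — 4 electron domains, sp3.
C3 is sp3: 4 σ bonds, 4 electron-density regions.
C4 has 4 σ bonds: steric number 4 → sp3.
C5 carries 4 σ bonds, giving a steric number of 4, so it is sp3.
C6 is sp: 2 σ bonds, plus two π bonds, 2 electron-density regions.
C7: 2 σ bonds, plus two π bonds — 2 electron domains, sp.
C8 is sp3: 4 σ bonds, 4 electron-density regions.
C9 is sp3: 4 σ bonds, 4 electron-density regions.

C1 sp3, C2 sp3, C3 sp3, C4 sp3, C5 sp3, C6 sp, C7 sp, C8 sp3, C9 sp3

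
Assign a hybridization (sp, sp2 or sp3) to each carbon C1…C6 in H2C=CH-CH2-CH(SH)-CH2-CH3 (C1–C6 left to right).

C1 sp2, C2 sp2, C3 sp3, C4 sp3, C5 sp3, C6 sp3

C1 (3 σ bonds, plus one π bond) has steric number 3: sp2.
C2 — 3 σ bonds, plus one π bond. Steric number 3, so sp2.
C3 carries 4 σ bonds, giving a steric number of 4, so it is sp3.
C4 (4 σ bonds) has steric number 4: sp3.
C5: 4 σ bonds — 4 electron domains, sp3.
C6 is sp3: 4 σ bonds, 4 electron-density regions.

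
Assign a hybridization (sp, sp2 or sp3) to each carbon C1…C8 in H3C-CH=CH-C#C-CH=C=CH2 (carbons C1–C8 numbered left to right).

C1 — 4 σ bonds. Steric number 4, so sp3.
C2: 3 σ bonds, plus one π bond — 3 electron domains, sp2.
C3 has 3 σ bonds, plus one π bond: steric number 3 → sp2.
C4 has 2 σ bonds, plus two π bonds: steric number 2 → sp.
C5 (2 σ bonds, plus two π bonds) has steric number 2: sp.
C6 is sp2: 3 σ bonds, plus one π bond, 3 electron-density regions.
C7 (2 σ bonds, plus two π bonds) has steric number 2: sp.
C8 — 3 σ bonds, plus one π bond. Steric number 3, so sp2.

C1 sp3, C2 sp2, C3 sp2, C4 sp, C5 sp, C6 sp2, C7 sp, C8 sp2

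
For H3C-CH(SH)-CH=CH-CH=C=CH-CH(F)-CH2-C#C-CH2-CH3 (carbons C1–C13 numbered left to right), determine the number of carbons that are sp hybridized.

3

C1: sp3
C2: sp3
C3: sp2
C4: sp2
C5: sp2
C6: sp ✓
C7: sp2
C8: sp3
C9: sp3
C10: sp ✓
C11: sp ✓
C12: sp3
C13: sp3
C6, C10, C11 → 3 sp carbons.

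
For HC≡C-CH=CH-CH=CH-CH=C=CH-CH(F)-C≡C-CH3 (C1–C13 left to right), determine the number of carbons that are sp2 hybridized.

C1: sp
C2: sp
C3: sp2 ✓
C4: sp2 ✓
C5: sp2 ✓
C6: sp2 ✓
C7: sp2 ✓
C8: sp
C9: sp2 ✓
C10: sp3
C11: sp
C12: sp
C13: sp3
C3, C4, C5, C6, C7, C9 → 6 sp2 carbons.

6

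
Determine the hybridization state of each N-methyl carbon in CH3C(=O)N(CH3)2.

sp³

Each N-methyl carbon: 4 σ bonds; 4 regions of electron density → sp3.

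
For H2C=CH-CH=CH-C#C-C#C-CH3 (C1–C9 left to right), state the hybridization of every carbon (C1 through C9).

C1 sp2, C2 sp2, C3 sp2, C4 sp2, C5 sp, C6 sp, C7 sp, C8 sp, C9 sp3

C1 (3 σ bonds, plus one π bond) has steric number 3: sp2.
C2: 3 σ bonds, plus one π bond; 3 regions of electron density → sp2.
C3 — 3 σ bonds, plus one π bond. Steric number 3, so sp2.
C4 is sp2: 3 σ bonds, plus one π bond, 3 electron-density regions.
C5: 2 σ bonds, plus two π bonds; 2 regions of electron density → sp.
C6: 2 σ bonds, plus two π bonds; 2 regions of electron density → sp.
C7 — 2 σ bonds, plus two π bonds. Steric number 2, so sp.
C8 has 2 σ bonds, plus two π bonds: steric number 2 → sp.
C9 is sp3: 4 σ bonds, 4 electron-density regions.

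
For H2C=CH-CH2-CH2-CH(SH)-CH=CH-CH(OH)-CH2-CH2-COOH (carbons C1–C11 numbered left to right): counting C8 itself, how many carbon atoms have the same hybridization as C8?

6

C8 is sp3 (only σ bonds).
C1: sp2
C2: sp2
C3: sp3 ✓
C4: sp3 ✓
C5: sp3 ✓
C6: sp2
C7: sp2
C8: sp3 ✓
C9: sp3 ✓
C10: sp3 ✓
C11: sp2
6 carbons are sp3.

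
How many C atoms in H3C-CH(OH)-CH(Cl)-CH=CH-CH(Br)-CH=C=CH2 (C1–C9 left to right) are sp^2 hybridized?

4

C1: sp3
C2: sp3
C3: sp3
C4: sp2 ✓
C5: sp2 ✓
C6: sp3
C7: sp2 ✓
C8: sp
C9: sp2 ✓
C4, C5, C7, C9 → 4 sp2 carbons.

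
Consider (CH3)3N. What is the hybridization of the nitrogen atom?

The nitrogen atom: 3 σ bonds and 1 lone pair — 4 electron domains, sp3.

sp^3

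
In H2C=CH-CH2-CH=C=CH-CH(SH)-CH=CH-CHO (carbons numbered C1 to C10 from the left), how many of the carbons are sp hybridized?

C1: sp2
C2: sp2
C3: sp3
C4: sp2
C5: sp ✓
C6: sp2
C7: sp3
C8: sp2
C9: sp2
C10: sp2
C5 → 1 sp carbon.

1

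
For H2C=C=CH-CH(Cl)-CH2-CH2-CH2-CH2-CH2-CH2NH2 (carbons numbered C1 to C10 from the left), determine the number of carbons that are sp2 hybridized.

2

C1: sp2 ✓
C2: sp
C3: sp2 ✓
C4: sp3
C5: sp3
C6: sp3
C7: sp3
C8: sp3
C9: sp3
C10: sp3
C1, C3 → 2 sp2 carbons.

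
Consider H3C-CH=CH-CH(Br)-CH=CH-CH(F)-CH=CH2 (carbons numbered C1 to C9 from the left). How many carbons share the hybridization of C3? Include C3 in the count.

6

C3 is sp2 (one π bond).
C1: sp3
C2: sp2 ✓
C3: sp2 ✓
C4: sp3
C5: sp2 ✓
C6: sp2 ✓
C7: sp3
C8: sp2 ✓
C9: sp2 ✓
6 carbons are sp2.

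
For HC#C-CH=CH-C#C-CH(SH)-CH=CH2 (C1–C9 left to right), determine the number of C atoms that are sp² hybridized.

4

C1: sp
C2: sp
C3: sp2 ✓
C4: sp2 ✓
C5: sp
C6: sp
C7: sp3
C8: sp2 ✓
C9: sp2 ✓
C3, C4, C8, C9 → 4 sp2 carbons.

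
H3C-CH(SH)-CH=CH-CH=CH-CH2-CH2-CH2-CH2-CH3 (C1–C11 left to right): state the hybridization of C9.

C9: 4 σ bonds — 4 electron domains, sp3.

sp³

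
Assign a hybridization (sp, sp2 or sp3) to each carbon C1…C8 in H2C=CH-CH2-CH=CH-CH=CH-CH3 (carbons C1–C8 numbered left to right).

C1 sp2, C2 sp2, C3 sp3, C4 sp2, C5 sp2, C6 sp2, C7 sp2, C8 sp3

C1: 3 σ bonds, plus one π bond — 3 electron domains, sp2.
C2 carries 3 σ bonds, plus one π bond, giving a steric number of 3, so it is sp2.
C3 (4 σ bonds) has steric number 4: sp3.
C4 (3 σ bonds, plus one π bond) has steric number 3: sp2.
C5: 3 σ bonds, plus one π bond — 3 electron domains, sp2.
C6 — 3 σ bonds, plus one π bond. Steric number 3, so sp2.
C7 carries 3 σ bonds, plus one π bond, giving a steric number of 3, so it is sp2.
C8: 4 σ bonds — 4 electron domains, sp3.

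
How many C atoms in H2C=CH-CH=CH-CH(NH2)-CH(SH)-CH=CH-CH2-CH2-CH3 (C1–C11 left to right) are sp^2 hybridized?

C1: sp2 ✓
C2: sp2 ✓
C3: sp2 ✓
C4: sp2 ✓
C5: sp3
C6: sp3
C7: sp2 ✓
C8: sp2 ✓
C9: sp3
C10: sp3
C11: sp3
C1, C2, C3, C4, C7, C8 → 6 sp2 carbons.

6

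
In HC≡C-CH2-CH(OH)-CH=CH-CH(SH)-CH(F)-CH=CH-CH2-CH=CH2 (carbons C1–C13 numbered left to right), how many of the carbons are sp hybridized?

2

C1: sp ✓
C2: sp ✓
C3: sp3
C4: sp3
C5: sp2
C6: sp2
C7: sp3
C8: sp3
C9: sp2
C10: sp2
C11: sp3
C12: sp2
C13: sp2
C1, C2 → 2 sp carbons.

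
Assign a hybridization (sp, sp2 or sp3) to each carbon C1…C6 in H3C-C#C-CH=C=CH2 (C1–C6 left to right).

C1 sp3, C2 sp, C3 sp, C4 sp2, C5 sp, C6 sp2

C1 carries 4 σ bonds, giving a steric number of 4, so it is sp3.
C2 — 2 σ bonds, plus two π bonds. Steric number 2, so sp.
C3 — 2 σ bonds, plus two π bonds. Steric number 2, so sp.
C4 has 3 σ bonds, plus one π bond: steric number 3 → sp2.
C5 carries 2 σ bonds, plus two π bonds, giving a steric number of 2, so it is sp.
C6 has 3 σ bonds, plus one π bond: steric number 3 → sp2.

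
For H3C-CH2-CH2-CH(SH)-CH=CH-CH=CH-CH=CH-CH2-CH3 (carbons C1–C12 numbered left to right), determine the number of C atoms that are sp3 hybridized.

6

C1: sp3 ✓
C2: sp3 ✓
C3: sp3 ✓
C4: sp3 ✓
C5: sp2
C6: sp2
C7: sp2
C8: sp2
C9: sp2
C10: sp2
C11: sp3 ✓
C12: sp3 ✓
C1, C2, C3, C4, C11, C12 → 6 sp3 carbons.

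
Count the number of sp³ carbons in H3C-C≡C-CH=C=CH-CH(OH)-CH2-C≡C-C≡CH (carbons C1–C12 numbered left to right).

3

C1: sp3 ✓
C2: sp
C3: sp
C4: sp2
C5: sp
C6: sp2
C7: sp3 ✓
C8: sp3 ✓
C9: sp
C10: sp
C11: sp
C12: sp
C1, C7, C8 → 3 sp3 carbons.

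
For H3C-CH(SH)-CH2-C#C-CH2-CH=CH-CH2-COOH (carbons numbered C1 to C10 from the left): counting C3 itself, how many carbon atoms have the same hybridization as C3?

5

C3 is sp3 (only σ bonds).
C1: sp3 ✓
C2: sp3 ✓
C3: sp3 ✓
C4: sp
C5: sp
C6: sp3 ✓
C7: sp2
C8: sp2
C9: sp3 ✓
C10: sp2
5 carbons are sp3.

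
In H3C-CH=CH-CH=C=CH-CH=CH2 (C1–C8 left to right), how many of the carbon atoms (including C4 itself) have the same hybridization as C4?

C4 is sp2 (one π bond).
C1: sp3
C2: sp2 ✓
C3: sp2 ✓
C4: sp2 ✓
C5: sp
C6: sp2 ✓
C7: sp2 ✓
C8: sp2 ✓
6 carbons are sp2.

6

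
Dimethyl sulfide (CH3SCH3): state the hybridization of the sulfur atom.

sp3

The sulfur atom: 2 σ bonds and 2 lone pairs; 4 regions of electron density → sp3.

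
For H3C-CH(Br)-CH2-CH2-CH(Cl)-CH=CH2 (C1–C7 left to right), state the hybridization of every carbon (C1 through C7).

C1 is sp3: 4 σ bonds, 4 electron-density regions.
C2 (4 σ bonds) has steric number 4: sp3.
C3 carries 4 σ bonds, giving a steric number of 4, so it is sp3.
C4 is sp3: 4 σ bonds, 4 electron-density regions.
C5: 4 σ bonds; 4 regions of electron density → sp3.
C6 — 3 σ bonds, plus one π bond. Steric number 3, so sp2.
C7 (3 σ bonds, plus one π bond) has steric number 3: sp2.

C1 sp3, C2 sp3, C3 sp3, C4 sp3, C5 sp3, C6 sp2, C7 sp2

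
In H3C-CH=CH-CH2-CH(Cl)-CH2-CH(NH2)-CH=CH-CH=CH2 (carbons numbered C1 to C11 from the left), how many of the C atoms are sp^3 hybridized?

C1: sp3 ✓
C2: sp2
C3: sp2
C4: sp3 ✓
C5: sp3 ✓
C6: sp3 ✓
C7: sp3 ✓
C8: sp2
C9: sp2
C10: sp2
C11: sp2
C1, C4, C5, C6, C7 → 5 sp3 carbons.

5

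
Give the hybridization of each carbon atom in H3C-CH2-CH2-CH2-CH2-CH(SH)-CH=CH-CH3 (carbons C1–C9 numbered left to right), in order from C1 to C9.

C1 sp3, C2 sp3, C3 sp3, C4 sp3, C5 sp3, C6 sp3, C7 sp2, C8 sp2, C9 sp3

C1: 4 σ bonds; 4 regions of electron density → sp3.
C2 is sp3: 4 σ bonds, 4 electron-density regions.
C3 carries 4 σ bonds, giving a steric number of 4, so it is sp3.
C4 has 4 σ bonds: steric number 4 → sp3.
C5: 4 σ bonds; 4 regions of electron density → sp3.
C6 — 4 σ bonds. Steric number 4, so sp3.
C7: 3 σ bonds, plus one π bond — 3 electron domains, sp2.
C8 (3 σ bonds, plus one π bond) has steric number 3: sp2.
C9: 4 σ bonds — 4 electron domains, sp3.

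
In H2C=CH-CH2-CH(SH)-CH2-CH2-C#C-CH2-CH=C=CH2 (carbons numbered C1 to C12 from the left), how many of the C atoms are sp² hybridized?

4

C1: sp2 ✓
C2: sp2 ✓
C3: sp3
C4: sp3
C5: sp3
C6: sp3
C7: sp
C8: sp
C9: sp3
C10: sp2 ✓
C11: sp
C12: sp2 ✓
C1, C2, C10, C12 → 4 sp2 carbons.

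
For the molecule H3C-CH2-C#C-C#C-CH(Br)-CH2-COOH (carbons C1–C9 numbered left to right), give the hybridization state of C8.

sp3

C8: 4 σ bonds — 4 electron domains, sp3.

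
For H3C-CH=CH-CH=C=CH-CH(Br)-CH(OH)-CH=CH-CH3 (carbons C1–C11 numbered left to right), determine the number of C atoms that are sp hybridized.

C1: sp3
C2: sp2
C3: sp2
C4: sp2
C5: sp ✓
C6: sp2
C7: sp3
C8: sp3
C9: sp2
C10: sp2
C11: sp3
C5 → 1 sp carbon.

1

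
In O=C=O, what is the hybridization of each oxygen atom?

One σ bond + two lone pairs = steric number 3 → sp2.

sp^2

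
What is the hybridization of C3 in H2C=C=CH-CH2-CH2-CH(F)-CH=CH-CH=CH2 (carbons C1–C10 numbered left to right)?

sp2

C3 (3 σ bonds, plus one π bond) has steric number 3: sp2.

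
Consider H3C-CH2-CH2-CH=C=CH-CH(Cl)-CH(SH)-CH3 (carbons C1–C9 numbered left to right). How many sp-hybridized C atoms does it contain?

1

C1: sp3
C2: sp3
C3: sp3
C4: sp2
C5: sp ✓
C6: sp2
C7: sp3
C8: sp3
C9: sp3
C5 → 1 sp carbon.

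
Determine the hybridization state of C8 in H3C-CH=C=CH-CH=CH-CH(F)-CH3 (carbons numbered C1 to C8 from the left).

sp3

C8 — 4 σ bonds. Steric number 4, so sp3.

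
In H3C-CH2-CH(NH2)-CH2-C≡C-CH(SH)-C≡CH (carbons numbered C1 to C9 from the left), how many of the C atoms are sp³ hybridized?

5

C1: sp3 ✓
C2: sp3 ✓
C3: sp3 ✓
C4: sp3 ✓
C5: sp
C6: sp
C7: sp3 ✓
C8: sp
C9: sp
C1, C2, C3, C4, C7 → 5 sp3 carbons.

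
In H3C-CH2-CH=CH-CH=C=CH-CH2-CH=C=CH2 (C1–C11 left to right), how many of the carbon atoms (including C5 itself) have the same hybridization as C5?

C5 is sp2 (one π bond).
C1: sp3
C2: sp3
C3: sp2 ✓
C4: sp2 ✓
C5: sp2 ✓
C6: sp
C7: sp2 ✓
C8: sp3
C9: sp2 ✓
C10: sp
C11: sp2 ✓
6 carbons are sp2.

6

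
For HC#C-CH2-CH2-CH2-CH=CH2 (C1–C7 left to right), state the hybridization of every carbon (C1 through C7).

C1 sp, C2 sp, C3 sp3, C4 sp3, C5 sp3, C6 sp2, C7 sp2

C1 has 2 σ bonds, plus two π bonds: steric number 2 → sp.
C2 is sp: 2 σ bonds, plus two π bonds, 2 electron-density regions.
C3 has 4 σ bonds: steric number 4 → sp3.
C4: 4 σ bonds; 4 regions of electron density → sp3.
C5 has 4 σ bonds: steric number 4 → sp3.
C6: 3 σ bonds, plus one π bond; 3 regions of electron density → sp2.
C7 carries 3 σ bonds, plus one π bond, giving a steric number of 3, so it is sp2.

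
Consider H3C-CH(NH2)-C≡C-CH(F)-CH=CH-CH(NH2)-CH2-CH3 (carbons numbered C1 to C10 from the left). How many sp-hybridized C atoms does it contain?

C1: sp3
C2: sp3
C3: sp ✓
C4: sp ✓
C5: sp3
C6: sp2
C7: sp2
C8: sp3
C9: sp3
C10: sp3
C3, C4 → 2 sp carbons.

2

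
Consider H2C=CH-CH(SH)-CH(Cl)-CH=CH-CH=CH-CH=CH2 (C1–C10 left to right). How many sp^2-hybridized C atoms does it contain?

C1: sp2 ✓
C2: sp2 ✓
C3: sp3
C4: sp3
C5: sp2 ✓
C6: sp2 ✓
C7: sp2 ✓
C8: sp2 ✓
C9: sp2 ✓
C10: sp2 ✓
C1, C2, C5, C6, C7, C8, C9, C10 → 8 sp2 carbons.

8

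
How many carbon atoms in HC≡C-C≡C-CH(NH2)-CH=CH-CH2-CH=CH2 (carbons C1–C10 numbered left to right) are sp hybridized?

4

C1: sp ✓
C2: sp ✓
C3: sp ✓
C4: sp ✓
C5: sp3
C6: sp2
C7: sp2
C8: sp3
C9: sp2
C10: sp2
C1, C2, C3, C4 → 4 sp carbons.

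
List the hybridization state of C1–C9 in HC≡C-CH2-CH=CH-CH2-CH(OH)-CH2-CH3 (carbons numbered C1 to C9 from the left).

C1 is sp: 2 σ bonds, plus two π bonds, 2 electron-density regions.
C2 (2 σ bonds, plus two π bonds) has steric number 2: sp.
C3 carries 4 σ bonds, giving a steric number of 4, so it is sp3.
C4 carries 3 σ bonds, plus one π bond, giving a steric number of 3, so it is sp2.
C5 — 3 σ bonds, plus one π bond. Steric number 3, so sp2.
C6 is sp3: 4 σ bonds, 4 electron-density regions.
C7 — 4 σ bonds. Steric number 4, so sp3.
C8: 4 σ bonds — 4 electron domains, sp3.
C9: 4 σ bonds; 4 regions of electron density → sp3.

C1 sp, C2 sp, C3 sp3, C4 sp2, C5 sp2, C6 sp3, C7 sp3, C8 sp3, C9 sp3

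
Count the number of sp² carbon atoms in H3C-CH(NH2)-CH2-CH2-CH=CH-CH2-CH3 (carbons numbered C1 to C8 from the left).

C1: sp3
C2: sp3
C3: sp3
C4: sp3
C5: sp2 ✓
C6: sp2 ✓
C7: sp3
C8: sp3
C5, C6 → 2 sp2 carbons.

2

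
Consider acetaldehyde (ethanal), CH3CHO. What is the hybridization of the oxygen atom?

The oxygen atom (1 σ bond and 2 lone pairs, plus one π bond) has steric number 3: sp2.

sp²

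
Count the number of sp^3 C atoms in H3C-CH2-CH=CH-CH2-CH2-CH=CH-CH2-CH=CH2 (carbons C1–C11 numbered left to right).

C1: sp3 ✓
C2: sp3 ✓
C3: sp2
C4: sp2
C5: sp3 ✓
C6: sp3 ✓
C7: sp2
C8: sp2
C9: sp3 ✓
C10: sp2
C11: sp2
C1, C2, C5, C6, C9 → 5 sp3 carbons.

5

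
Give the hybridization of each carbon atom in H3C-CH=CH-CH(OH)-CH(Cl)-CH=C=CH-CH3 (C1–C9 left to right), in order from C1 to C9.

C1 (4 σ bonds) has steric number 4: sp3.
C2 carries 3 σ bonds, plus one π bond, giving a steric number of 3, so it is sp2.
C3: 3 σ bonds, plus one π bond — 3 electron domains, sp2.
C4 (4 σ bonds) has steric number 4: sp3.
C5 has 4 σ bonds: steric number 4 → sp3.
C6: 3 σ bonds, plus one π bond — 3 electron domains, sp2.
C7 is sp: 2 σ bonds, plus two π bonds, 2 electron-density regions.
C8 (3 σ bonds, plus one π bond) has steric number 3: sp2.
C9 — 4 σ bonds. Steric number 4, so sp3.

C1 sp3, C2 sp2, C3 sp2, C4 sp3, C5 sp3, C6 sp2, C7 sp, C8 sp2, C9 sp3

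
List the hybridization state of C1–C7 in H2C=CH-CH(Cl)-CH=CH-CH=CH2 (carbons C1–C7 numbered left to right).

C1 sp2, C2 sp2, C3 sp3, C4 sp2, C5 sp2, C6 sp2, C7 sp2

C1 is sp2: 3 σ bonds, plus one π bond, 3 electron-density regions.
C2 — 3 σ bonds, plus one π bond. Steric number 3, so sp2.
C3 — 4 σ bonds. Steric number 4, so sp3.
C4 (3 σ bonds, plus one π bond) has steric number 3: sp2.
C5 (3 σ bonds, plus one π bond) has steric number 3: sp2.
C6: 3 σ bonds, plus one π bond; 3 regions of electron density → sp2.
C7 (3 σ bonds, plus one π bond) has steric number 3: sp2.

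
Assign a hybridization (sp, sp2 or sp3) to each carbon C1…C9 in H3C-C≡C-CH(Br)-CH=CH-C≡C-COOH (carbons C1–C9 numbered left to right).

C1 sp3, C2 sp, C3 sp, C4 sp3, C5 sp2, C6 sp2, C7 sp, C8 sp, C9 sp2

C1 carries 4 σ bonds, giving a steric number of 4, so it is sp3.
C2 — 2 σ bonds, plus two π bonds. Steric number 2, so sp.
C3: 2 σ bonds, plus two π bonds — 2 electron domains, sp.
C4 has 4 σ bonds: steric number 4 → sp3.
C5 has 3 σ bonds, plus one π bond: steric number 3 → sp2.
C6 carries 3 σ bonds, plus one π bond, giving a steric number of 3, so it is sp2.
C7 carries 2 σ bonds, plus two π bonds, giving a steric number of 2, so it is sp.
C8: 2 σ bonds, plus two π bonds; 2 regions of electron density → sp.
C9: 3 σ bonds, plus one π bond — 3 electron domains, sp2.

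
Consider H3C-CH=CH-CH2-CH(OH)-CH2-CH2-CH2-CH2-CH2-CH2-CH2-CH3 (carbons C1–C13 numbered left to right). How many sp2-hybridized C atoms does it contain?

2

C1: sp3
C2: sp2 ✓
C3: sp2 ✓
C4: sp3
C5: sp3
C6: sp3
C7: sp3
C8: sp3
C9: sp3
C10: sp3
C11: sp3
C12: sp3
C13: sp3
C2, C3 → 2 sp2 carbons.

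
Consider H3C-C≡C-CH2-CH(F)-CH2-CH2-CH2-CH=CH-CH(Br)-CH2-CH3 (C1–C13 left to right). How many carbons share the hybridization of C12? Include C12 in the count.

9

C12 is sp3 (only σ bonds).
C1: sp3 ✓
C2: sp
C3: sp
C4: sp3 ✓
C5: sp3 ✓
C6: sp3 ✓
C7: sp3 ✓
C8: sp3 ✓
C9: sp2
C10: sp2
C11: sp3 ✓
C12: sp3 ✓
C13: sp3 ✓
9 carbons are sp3.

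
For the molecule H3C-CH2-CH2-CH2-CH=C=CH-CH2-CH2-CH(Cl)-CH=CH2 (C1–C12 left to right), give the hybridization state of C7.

sp2

C7 — 3 σ bonds, plus one π bond. Steric number 3, so sp2.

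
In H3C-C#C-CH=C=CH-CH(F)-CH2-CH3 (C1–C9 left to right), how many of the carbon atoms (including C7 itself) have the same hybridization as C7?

4

C7 is sp3 (only σ bonds).
C1: sp3 ✓
C2: sp
C3: sp
C4: sp2
C5: sp
C6: sp2
C7: sp3 ✓
C8: sp3 ✓
C9: sp3 ✓
4 carbons are sp3.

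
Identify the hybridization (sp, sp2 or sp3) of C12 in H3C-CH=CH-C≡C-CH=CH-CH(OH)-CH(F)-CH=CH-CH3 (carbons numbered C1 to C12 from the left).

sp3

C12 has 4 σ bonds: steric number 4 → sp3.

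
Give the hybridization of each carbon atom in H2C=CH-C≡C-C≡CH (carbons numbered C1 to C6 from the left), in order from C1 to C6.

C1 sp2, C2 sp2, C3 sp, C4 sp, C5 sp, C6 sp

C1 is sp2: 3 σ bonds, plus one π bond, 3 electron-density regions.
C2 — 3 σ bonds, plus one π bond. Steric number 3, so sp2.
C3: 2 σ bonds, plus two π bonds; 2 regions of electron density → sp.
C4 is sp: 2 σ bonds, plus two π bonds, 2 electron-density regions.
C5: 2 σ bonds, plus two π bonds — 2 electron domains, sp.
C6: 2 σ bonds, plus two π bonds — 2 electron domains, sp.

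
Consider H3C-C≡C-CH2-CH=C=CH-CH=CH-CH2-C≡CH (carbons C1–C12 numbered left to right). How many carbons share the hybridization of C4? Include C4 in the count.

C4 is sp3 (only σ bonds).
C1: sp3 ✓
C2: sp
C3: sp
C4: sp3 ✓
C5: sp2
C6: sp
C7: sp2
C8: sp2
C9: sp2
C10: sp3 ✓
C11: sp
C12: sp
3 carbons are sp3.

3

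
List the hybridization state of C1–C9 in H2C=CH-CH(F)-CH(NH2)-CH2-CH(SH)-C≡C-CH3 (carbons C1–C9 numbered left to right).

C1 has 3 σ bonds, plus one π bond: steric number 3 → sp2.
C2: 3 σ bonds, plus one π bond — 3 electron domains, sp2.
C3: 4 σ bonds — 4 electron domains, sp3.
C4 has 4 σ bonds: steric number 4 → sp3.
C5: 4 σ bonds; 4 regions of electron density → sp3.
C6: 4 σ bonds — 4 electron domains, sp3.
C7 carries 2 σ bonds, plus two π bonds, giving a steric number of 2, so it is sp.
C8: 2 σ bonds, plus two π bonds — 2 electron domains, sp.
C9 — 4 σ bonds. Steric number 4, so sp3.

C1 sp2, C2 sp2, C3 sp3, C4 sp3, C5 sp3, C6 sp3, C7 sp, C8 sp, C9 sp3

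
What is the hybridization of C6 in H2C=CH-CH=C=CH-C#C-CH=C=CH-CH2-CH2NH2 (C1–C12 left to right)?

sp

C6: 2 σ bonds, plus two π bonds — 2 electron domains, sp.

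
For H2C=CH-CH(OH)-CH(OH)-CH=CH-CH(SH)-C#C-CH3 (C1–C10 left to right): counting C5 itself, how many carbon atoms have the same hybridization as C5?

4

C5 is sp2 (one π bond).
C1: sp2 ✓
C2: sp2 ✓
C3: sp3
C4: sp3
C5: sp2 ✓
C6: sp2 ✓
C7: sp3
C8: sp
C9: sp
C10: sp3
4 carbons are sp2.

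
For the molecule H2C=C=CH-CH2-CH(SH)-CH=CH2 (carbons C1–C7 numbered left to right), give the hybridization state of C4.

C4: 4 σ bonds; 4 regions of electron density → sp3.

sp3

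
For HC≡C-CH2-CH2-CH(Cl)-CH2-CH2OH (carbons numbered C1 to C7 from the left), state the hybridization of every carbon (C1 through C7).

C1 sp, C2 sp, C3 sp3, C4 sp3, C5 sp3, C6 sp3, C7 sp3

C1 carries 2 σ bonds, plus two π bonds, giving a steric number of 2, so it is sp.
C2 — 2 σ bonds, plus two π bonds. Steric number 2, so sp.
C3: 4 σ bonds; 4 regions of electron density → sp3.
C4: 4 σ bonds — 4 electron domains, sp3.
C5 (4 σ bonds) has steric number 4: sp3.
C6 is sp3: 4 σ bonds, 4 electron-density regions.
C7: 4 σ bonds — 4 electron domains, sp3.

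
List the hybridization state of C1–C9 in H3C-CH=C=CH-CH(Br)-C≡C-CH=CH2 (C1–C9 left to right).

C1 sp3, C2 sp2, C3 sp, C4 sp2, C5 sp3, C6 sp, C7 sp, C8 sp2, C9 sp2

C1: 4 σ bonds; 4 regions of electron density → sp3.
C2 has 3 σ bonds, plus one π bond: steric number 3 → sp2.
C3 (2 σ bonds, plus two π bonds) has steric number 2: sp.
C4 — 3 σ bonds, plus one π bond. Steric number 3, so sp2.
C5 carries 4 σ bonds, giving a steric number of 4, so it is sp3.
C6 carries 2 σ bonds, plus two π bonds, giving a steric number of 2, so it is sp.
C7 carries 2 σ bonds, plus two π bonds, giving a steric number of 2, so it is sp.
C8: 3 σ bonds, plus one π bond; 3 regions of electron density → sp2.
C9 — 3 σ bonds, plus one π bond. Steric number 3, so sp2.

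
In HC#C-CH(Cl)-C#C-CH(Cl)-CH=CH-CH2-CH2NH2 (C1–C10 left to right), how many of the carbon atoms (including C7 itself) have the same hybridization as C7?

2

C7 is sp2 (one π bond).
C1: sp
C2: sp
C3: sp3
C4: sp
C5: sp
C6: sp3
C7: sp2 ✓
C8: sp2 ✓
C9: sp3
C10: sp3
2 carbons are sp2.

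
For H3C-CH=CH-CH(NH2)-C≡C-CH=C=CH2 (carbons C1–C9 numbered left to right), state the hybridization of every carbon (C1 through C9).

C1 carries 4 σ bonds, giving a steric number of 4, so it is sp3.
C2 is sp2: 3 σ bonds, plus one π bond, 3 electron-density regions.
C3: 3 σ bonds, plus one π bond; 3 regions of electron density → sp2.
C4: 4 σ bonds; 4 regions of electron density → sp3.
C5 (2 σ bonds, plus two π bonds) has steric number 2: sp.
C6 has 2 σ bonds, plus two π bonds: steric number 2 → sp.
C7 is sp2: 3 σ bonds, plus one π bond, 3 electron-density regions.
C8 (2 σ bonds, plus two π bonds) has steric number 2: sp.
C9 carries 3 σ bonds, plus one π bond, giving a steric number of 3, so it is sp2.

C1 sp3, C2 sp2, C3 sp2, C4 sp3, C5 sp, C6 sp, C7 sp2, C8 sp, C9 sp2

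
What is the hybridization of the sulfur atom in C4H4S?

Analogous to furan: one S lone pair in the aromatic π system, S is sp2.

sp^2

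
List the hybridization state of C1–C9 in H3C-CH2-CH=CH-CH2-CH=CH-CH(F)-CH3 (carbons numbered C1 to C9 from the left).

C1 sp3, C2 sp3, C3 sp2, C4 sp2, C5 sp3, C6 sp2, C7 sp2, C8 sp3, C9 sp3

C1 carries 4 σ bonds, giving a steric number of 4, so it is sp3.
C2 has 4 σ bonds: steric number 4 → sp3.
C3 has 3 σ bonds, plus one π bond: steric number 3 → sp2.
C4 — 3 σ bonds, plus one π bond. Steric number 3, so sp2.
C5 is sp3: 4 σ bonds, 4 electron-density regions.
C6 has 3 σ bonds, plus one π bond: steric number 3 → sp2.
C7 carries 3 σ bonds, plus one π bond, giving a steric number of 3, so it is sp2.
C8 carries 4 σ bonds, giving a steric number of 4, so it is sp3.
C9: 4 σ bonds — 4 electron domains, sp3.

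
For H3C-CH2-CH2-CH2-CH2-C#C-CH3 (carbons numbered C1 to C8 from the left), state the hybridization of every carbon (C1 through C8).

C1 sp3, C2 sp3, C3 sp3, C4 sp3, C5 sp3, C6 sp, C7 sp, C8 sp3

C1: 4 σ bonds; 4 regions of electron density → sp3.
C2 has 4 σ bonds: steric number 4 → sp3.
C3: 4 σ bonds; 4 regions of electron density → sp3.
C4 carries 4 σ bonds, giving a steric number of 4, so it is sp3.
C5: 4 σ bonds; 4 regions of electron density → sp3.
C6 is sp: 2 σ bonds, plus two π bonds, 2 electron-density regions.
C7: 2 σ bonds, plus two π bonds; 2 regions of electron density → sp.
C8 is sp3: 4 σ bonds, 4 electron-density regions.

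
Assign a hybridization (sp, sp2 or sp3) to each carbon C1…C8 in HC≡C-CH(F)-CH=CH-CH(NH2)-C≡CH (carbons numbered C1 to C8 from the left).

C1 — 2 σ bonds, plus two π bonds. Steric number 2, so sp.
C2 has 2 σ bonds, plus two π bonds: steric number 2 → sp.
C3 (4 σ bonds) has steric number 4: sp3.
C4 is sp2: 3 σ bonds, plus one π bond, 3 electron-density regions.
C5: 3 σ bonds, plus one π bond; 3 regions of electron density → sp2.
C6: 4 σ bonds — 4 electron domains, sp3.
C7: 2 σ bonds, plus two π bonds — 2 electron domains, sp.
C8 (2 σ bonds, plus two π bonds) has steric number 2: sp.

C1 sp, C2 sp, C3 sp3, C4 sp2, C5 sp2, C6 sp3, C7 sp, C8 sp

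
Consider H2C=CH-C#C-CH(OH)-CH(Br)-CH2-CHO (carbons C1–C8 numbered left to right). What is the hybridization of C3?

sp

C3 (2 σ bonds, plus two π bonds) has steric number 2: sp.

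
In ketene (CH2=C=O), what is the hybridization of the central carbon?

The central carbon: 2 σ bonds, plus two π bonds; 2 regions of electron density → sp.

sp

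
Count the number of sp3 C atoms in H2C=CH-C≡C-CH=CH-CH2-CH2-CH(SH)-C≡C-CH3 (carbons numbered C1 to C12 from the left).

4

C1: sp2
C2: sp2
C3: sp
C4: sp
C5: sp2
C6: sp2
C7: sp3 ✓
C8: sp3 ✓
C9: sp3 ✓
C10: sp
C11: sp
C12: sp3 ✓
C7, C8, C9, C12 → 4 sp3 carbons.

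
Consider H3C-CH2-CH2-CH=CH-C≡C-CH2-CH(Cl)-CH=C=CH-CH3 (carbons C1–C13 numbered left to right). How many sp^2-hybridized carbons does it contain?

4

C1: sp3
C2: sp3
C3: sp3
C4: sp2 ✓
C5: sp2 ✓
C6: sp
C7: sp
C8: sp3
C9: sp3
C10: sp2 ✓
C11: sp
C12: sp2 ✓
C13: sp3
C4, C5, C10, C12 → 4 sp2 carbons.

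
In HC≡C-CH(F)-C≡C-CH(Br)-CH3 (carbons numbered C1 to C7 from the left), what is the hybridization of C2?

sp

C2 (2 σ bonds, plus two π bonds) has steric number 2: sp.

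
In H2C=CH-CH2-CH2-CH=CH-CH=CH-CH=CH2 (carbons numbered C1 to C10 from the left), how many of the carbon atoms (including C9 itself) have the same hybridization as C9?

8

C9 is sp2 (one π bond).
C1: sp2 ✓
C2: sp2 ✓
C3: sp3
C4: sp3
C5: sp2 ✓
C6: sp2 ✓
C7: sp2 ✓
C8: sp2 ✓
C9: sp2 ✓
C10: sp2 ✓
8 carbons are sp2.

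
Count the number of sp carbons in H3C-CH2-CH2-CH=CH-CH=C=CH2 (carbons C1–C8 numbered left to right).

C1: sp3
C2: sp3
C3: sp3
C4: sp2
C5: sp2
C6: sp2
C7: sp ✓
C8: sp2
C7 → 1 sp carbon.

1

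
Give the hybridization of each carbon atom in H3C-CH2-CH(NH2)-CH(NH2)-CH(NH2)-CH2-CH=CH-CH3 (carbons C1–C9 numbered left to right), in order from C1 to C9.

C1 sp3, C2 sp3, C3 sp3, C4 sp3, C5 sp3, C6 sp3, C7 sp2, C8 sp2, C9 sp3

C1: 4 σ bonds; 4 regions of electron density → sp3.
C2 has 4 σ bonds: steric number 4 → sp3.
C3 has 4 σ bonds: steric number 4 → sp3.
C4: 4 σ bonds; 4 regions of electron density → sp3.
C5: 4 σ bonds — 4 electron domains, sp3.
C6 is sp3: 4 σ bonds, 4 electron-density regions.
C7 carries 3 σ bonds, plus one π bond, giving a steric number of 3, so it is sp2.
C8 has 3 σ bonds, plus one π bond: steric number 3 → sp2.
C9 (4 σ bonds) has steric number 4: sp3.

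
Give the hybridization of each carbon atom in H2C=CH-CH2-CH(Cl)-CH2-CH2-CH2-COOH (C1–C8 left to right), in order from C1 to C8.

C1 sp2, C2 sp2, C3 sp3, C4 sp3, C5 sp3, C6 sp3, C7 sp3, C8 sp2

C1 has 3 σ bonds, plus one π bond: steric number 3 → sp2.
C2 (3 σ bonds, plus one π bond) has steric number 3: sp2.
C3 — 4 σ bonds. Steric number 4, so sp3.
C4 carries 4 σ bonds, giving a steric number of 4, so it is sp3.
C5: 4 σ bonds — 4 electron domains, sp3.
C6 carries 4 σ bonds, giving a steric number of 4, so it is sp3.
C7 (4 σ bonds) has steric number 4: sp3.
C8: 3 σ bonds, plus one π bond — 3 electron domains, sp2.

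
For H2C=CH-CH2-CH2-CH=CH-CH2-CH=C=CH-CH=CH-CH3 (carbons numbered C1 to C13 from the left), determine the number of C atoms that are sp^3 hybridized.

4

C1: sp2
C2: sp2
C3: sp3 ✓
C4: sp3 ✓
C5: sp2
C6: sp2
C7: sp3 ✓
C8: sp2
C9: sp
C10: sp2
C11: sp2
C12: sp2
C13: sp3 ✓
C3, C4, C7, C13 → 4 sp3 carbons.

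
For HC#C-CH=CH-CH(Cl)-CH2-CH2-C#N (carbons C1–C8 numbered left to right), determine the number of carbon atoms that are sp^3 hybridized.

3

C1: sp
C2: sp
C3: sp2
C4: sp2
C5: sp3 ✓
C6: sp3 ✓
C7: sp3 ✓
C8: sp
C5, C6, C7 → 3 sp3 carbons.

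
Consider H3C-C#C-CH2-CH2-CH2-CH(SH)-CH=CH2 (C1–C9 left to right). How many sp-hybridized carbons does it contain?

C1: sp3
C2: sp ✓
C3: sp ✓
C4: sp3
C5: sp3
C6: sp3
C7: sp3
C8: sp2
C9: sp2
C2, C3 → 2 sp carbons.

2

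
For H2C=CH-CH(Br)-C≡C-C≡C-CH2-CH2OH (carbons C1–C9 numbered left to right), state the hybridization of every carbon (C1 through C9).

C1 sp2, C2 sp2, C3 sp3, C4 sp, C5 sp, C6 sp, C7 sp, C8 sp3, C9 sp3

C1 is sp2: 3 σ bonds, plus one π bond, 3 electron-density regions.
C2: 3 σ bonds, plus one π bond; 3 regions of electron density → sp2.
C3 has 4 σ bonds: steric number 4 → sp3.
C4 is sp: 2 σ bonds, plus two π bonds, 2 electron-density regions.
C5: 2 σ bonds, plus two π bonds; 2 regions of electron density → sp.
C6: 2 σ bonds, plus two π bonds — 2 electron domains, sp.
C7 has 2 σ bonds, plus two π bonds: steric number 2 → sp.
C8 carries 4 σ bonds, giving a steric number of 4, so it is sp3.
C9 is sp3: 4 σ bonds, 4 electron-density regions.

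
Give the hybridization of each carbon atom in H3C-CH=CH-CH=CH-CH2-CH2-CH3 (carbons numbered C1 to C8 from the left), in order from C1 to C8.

C1 sp3, C2 sp2, C3 sp2, C4 sp2, C5 sp2, C6 sp3, C7 sp3, C8 sp3

C1 has 4 σ bonds: steric number 4 → sp3.
C2 is sp2: 3 σ bonds, plus one π bond, 3 electron-density regions.
C3 has 3 σ bonds, plus one π bond: steric number 3 → sp2.
C4 has 3 σ bonds, plus one π bond: steric number 3 → sp2.
C5: 3 σ bonds, plus one π bond — 3 electron domains, sp2.
C6 is sp3: 4 σ bonds, 4 electron-density regions.
C7 (4 σ bonds) has steric number 4: sp3.
C8 — 4 σ bonds. Steric number 4, so sp3.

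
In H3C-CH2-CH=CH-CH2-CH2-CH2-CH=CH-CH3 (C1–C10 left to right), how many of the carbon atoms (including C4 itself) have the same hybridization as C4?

C4 is sp2 (one π bond).
C1: sp3
C2: sp3
C3: sp2 ✓
C4: sp2 ✓
C5: sp3
C6: sp3
C7: sp3
C8: sp2 ✓
C9: sp2 ✓
C10: sp3
4 carbons are sp2.

4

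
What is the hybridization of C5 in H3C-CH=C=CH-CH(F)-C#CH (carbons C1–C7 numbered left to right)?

C5 (4 σ bonds) has steric number 4: sp3.

sp³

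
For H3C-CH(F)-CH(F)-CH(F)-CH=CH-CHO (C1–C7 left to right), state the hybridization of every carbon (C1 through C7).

C1 sp3, C2 sp3, C3 sp3, C4 sp3, C5 sp2, C6 sp2, C7 sp2

C1: 4 σ bonds; 4 regions of electron density → sp3.
C2 carries 4 σ bonds, giving a steric number of 4, so it is sp3.
C3 has 4 σ bonds: steric number 4 → sp3.
C4 (4 σ bonds) has steric number 4: sp3.
C5 is sp2: 3 σ bonds, plus one π bond, 3 electron-density regions.
C6 — 3 σ bonds, plus one π bond. Steric number 3, so sp2.
C7 (3 σ bonds, plus one π bond) has steric number 3: sp2.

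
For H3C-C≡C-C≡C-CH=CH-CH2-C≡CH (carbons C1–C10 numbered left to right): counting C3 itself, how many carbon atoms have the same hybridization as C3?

C3 is sp (two π bonds).
C1: sp3
C2: sp ✓
C3: sp ✓
C4: sp ✓
C5: sp ✓
C6: sp2
C7: sp2
C8: sp3
C9: sp ✓
C10: sp ✓
6 carbons are sp.

6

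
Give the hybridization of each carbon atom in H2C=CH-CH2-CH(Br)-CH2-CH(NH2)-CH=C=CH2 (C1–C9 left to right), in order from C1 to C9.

C1 sp2, C2 sp2, C3 sp3, C4 sp3, C5 sp3, C6 sp3, C7 sp2, C8 sp, C9 sp2

C1 carries 3 σ bonds, plus one π bond, giving a steric number of 3, so it is sp2.
C2: 3 σ bonds, plus one π bond — 3 electron domains, sp2.
C3 — 4 σ bonds. Steric number 4, so sp3.
C4 (4 σ bonds) has steric number 4: sp3.
C5 is sp3: 4 σ bonds, 4 electron-density regions.
C6 — 4 σ bonds. Steric number 4, so sp3.
C7 has 3 σ bonds, plus one π bond: steric number 3 → sp2.
C8: 2 σ bonds, plus two π bonds; 2 regions of electron density → sp.
C9 — 3 σ bonds, plus one π bond. Steric number 3, so sp2.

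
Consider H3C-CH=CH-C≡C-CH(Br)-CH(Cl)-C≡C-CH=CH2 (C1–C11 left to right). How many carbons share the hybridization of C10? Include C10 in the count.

C10 is sp2 (one π bond).
C1: sp3
C2: sp2 ✓
C3: sp2 ✓
C4: sp
C5: sp
C6: sp3
C7: sp3
C8: sp
C9: sp
C10: sp2 ✓
C11: sp2 ✓
4 carbons are sp2.

4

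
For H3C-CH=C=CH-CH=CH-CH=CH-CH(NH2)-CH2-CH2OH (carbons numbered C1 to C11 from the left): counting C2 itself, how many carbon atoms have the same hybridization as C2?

6

C2 is sp2 (one π bond).
C1: sp3
C2: sp2 ✓
C3: sp
C4: sp2 ✓
C5: sp2 ✓
C6: sp2 ✓
C7: sp2 ✓
C8: sp2 ✓
C9: sp3
C10: sp3
C11: sp3
6 carbons are sp2.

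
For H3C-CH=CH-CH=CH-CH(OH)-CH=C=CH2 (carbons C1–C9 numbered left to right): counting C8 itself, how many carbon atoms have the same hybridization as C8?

C8 is sp (two π bonds).
C1: sp3
C2: sp2
C3: sp2
C4: sp2
C5: sp2
C6: sp3
C7: sp2
C8: sp ✓
C9: sp2
1 carbon is sp.

1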